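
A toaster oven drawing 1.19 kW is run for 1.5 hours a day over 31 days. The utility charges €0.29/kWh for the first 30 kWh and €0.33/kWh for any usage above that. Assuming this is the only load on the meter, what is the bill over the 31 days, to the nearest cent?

Runtime = 1.5 h/day × 31 days = 46.5 h
Energy = 1.19 kW × 46.5 h = 55.335 kWh
Tier 1 (0–30 kWh): 30 × €0.29 = €8.7
Above 30 kWh: 25.335 × €0.33 = €8.36055
Bill = €17.06

€17.06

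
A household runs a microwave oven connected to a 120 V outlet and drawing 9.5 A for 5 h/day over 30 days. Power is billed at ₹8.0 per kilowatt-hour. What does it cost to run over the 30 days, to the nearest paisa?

₹1368.00

Power = 9.5 A × 120 V = 1140 W = 1.14 kW
Runtime = 5 h/day × 30 days = 150 h
Energy = 1.14 kW × 150 h = 171 kWh
Cost = 171 kWh × ₹8.0/kWh = ₹1368.00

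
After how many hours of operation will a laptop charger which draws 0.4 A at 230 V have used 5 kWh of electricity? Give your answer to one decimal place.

54.3 h

Power = 0.4 A × 230 V = 92 W = 0.092 kW
Hours = 5 kWh ÷ 0.092 kW = 54.3 h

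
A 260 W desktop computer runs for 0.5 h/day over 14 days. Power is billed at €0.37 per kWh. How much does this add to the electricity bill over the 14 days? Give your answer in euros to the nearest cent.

Runtime = 0.5 h/day × 14 days = 7 h
Energy = 0.26 kW × 7 h = 1.82 kWh
Cost = 1.82 kWh × €0.37/kWh = €0.67

€0.67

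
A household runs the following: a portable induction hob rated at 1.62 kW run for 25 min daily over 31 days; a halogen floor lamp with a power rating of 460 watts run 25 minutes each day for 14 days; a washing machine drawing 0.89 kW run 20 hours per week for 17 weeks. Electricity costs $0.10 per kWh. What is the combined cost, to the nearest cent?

$32.62

portable induction hob: Runtime = 25 min × 31 = 775 min = 12.916666… h
portable induction hob: 1.62 kW × 12.916666… h = 20.925 kWh
halogen floor lamp: Runtime = 25 min × 14 = 350 min = 5.833333… h
halogen floor lamp: 0.46 kW × 5.833333… h = 2.683333… kWh
washing machine: Runtime = 20 h/week × 17 weeks = 340 h
washing machine: 0.89 kW × 340 h = 302.6 kWh
Total energy = 326.208333… kWh
Cost = 326.208333… × $0.10 = $32.62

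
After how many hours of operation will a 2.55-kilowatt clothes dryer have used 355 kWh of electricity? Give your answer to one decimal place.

139.2 h

Hours = 355 kWh ÷ 2.55 kW = 139.2 h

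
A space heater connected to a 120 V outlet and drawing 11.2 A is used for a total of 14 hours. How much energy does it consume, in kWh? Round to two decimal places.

Power = 11.2 A × 120 V = 1344 W = 1.344 kW
Energy = 1.344 kW × 14 h = 18.816 kWh ≈ 18.82 kWh

18.82 kWh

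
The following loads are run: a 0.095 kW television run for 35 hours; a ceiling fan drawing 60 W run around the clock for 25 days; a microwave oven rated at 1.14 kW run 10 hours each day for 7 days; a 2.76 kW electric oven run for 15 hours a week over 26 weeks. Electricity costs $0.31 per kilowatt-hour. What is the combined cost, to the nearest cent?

television: 0.095 kW × 35 h = 3.325 kWh
ceiling fan: Runtime = 24 h × 25 = 600 h
ceiling fan: 0.06 kW × 600 h = 36 kWh
microwave oven: Runtime = 10 h/day × 7 days = 70 h
microwave oven: 1.14 kW × 70 h = 79.8 kWh
electric oven: Runtime = 15 h/week × 26 weeks = 390 h
electric oven: 2.76 kW × 390 h = 1076.4 kWh
Total energy = 1195.525 kWh
Cost = 1195.525 × $0.31 = $370.61

$370.61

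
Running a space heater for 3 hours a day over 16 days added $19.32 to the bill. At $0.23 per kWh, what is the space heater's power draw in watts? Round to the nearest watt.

1750 W

Energy = $19.32 ÷ $0.23/kWh = 84 kWh
Runtime = 3 h/day × 16 days = 48 h
Power = 84 kWh ÷ 48 h = 1.75 kW = 1750 W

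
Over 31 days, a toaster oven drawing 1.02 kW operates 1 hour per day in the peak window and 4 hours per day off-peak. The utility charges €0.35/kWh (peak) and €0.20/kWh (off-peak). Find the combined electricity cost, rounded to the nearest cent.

Peak energy = 1.02 kW × 1 h × 31 = 31.62 kWh
Off-peak energy = 1.02 kW × 4 h × 31 = 126.48 kWh
Cost = 31.62 × €0.35 + 126.48 × €0.20 = €11.067 + €25.296 = €36.36

€36.36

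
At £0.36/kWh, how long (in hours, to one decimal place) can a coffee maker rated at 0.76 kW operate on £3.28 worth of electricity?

12.0 h

Energy available = £3.28 ÷ £0.36/kWh = 9.1111 kWh
Hours = 9.1111 kWh ÷ 0.76 kW = 12.0 h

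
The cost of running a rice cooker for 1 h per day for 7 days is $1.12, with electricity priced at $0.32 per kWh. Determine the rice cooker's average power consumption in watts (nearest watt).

Energy = $1.12 ÷ $0.32/kWh = 3.5 kWh
Runtime = 1 h/day × 7 days = 7 h
Power = 3.5 kWh ÷ 7 h = 0.5 kW = 500 W

500 W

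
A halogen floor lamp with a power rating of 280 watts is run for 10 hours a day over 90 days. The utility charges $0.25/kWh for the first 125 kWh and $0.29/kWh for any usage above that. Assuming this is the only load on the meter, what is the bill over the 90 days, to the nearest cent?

Runtime = 10 h/day × 90 days = 900 h
Energy = 0.28 kW × 900 h = 252 kWh
Tier 1 (0–125 kWh): 125 × $0.25 = $31.25
Above 125 kWh: 127 × $0.29 = $36.83
Bill = $68.08

$68.08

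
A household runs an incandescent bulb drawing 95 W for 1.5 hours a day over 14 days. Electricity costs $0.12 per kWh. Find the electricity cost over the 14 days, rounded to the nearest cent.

$0.24

Runtime = 1.5 h/day × 14 days = 21 h
Energy = 0.095 kW × 21 h = 1.995 kWh
Cost = 1.995 kWh × $0.12/kWh = $0.24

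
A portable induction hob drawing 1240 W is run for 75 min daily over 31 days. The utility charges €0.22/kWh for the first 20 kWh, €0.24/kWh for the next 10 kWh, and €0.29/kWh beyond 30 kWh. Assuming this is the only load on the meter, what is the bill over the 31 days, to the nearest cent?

€12.03

Runtime = 75 min × 31 = 2325 min = 38.75 h
Energy = 1.24 kW × 38.75 h = 48.05 kWh
Tier 1 (0–20 kWh): 20 × €0.22 = €4.4
Tier 2 (20–30 kWh): 10 × €0.24 = €2.4
Above 30 kWh: 18.05 × €0.29 = €5.2345
Bill = €12.03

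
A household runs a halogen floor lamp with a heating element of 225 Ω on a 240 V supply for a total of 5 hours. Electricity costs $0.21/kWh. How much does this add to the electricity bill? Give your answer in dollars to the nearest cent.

$0.27

Power = V²/R = 240²/225 = 256 W = 0.256 kW
Energy = 0.256 kW × 5 h = 1.28 kWh
Cost = 1.28 kWh × $0.21/kWh = $0.27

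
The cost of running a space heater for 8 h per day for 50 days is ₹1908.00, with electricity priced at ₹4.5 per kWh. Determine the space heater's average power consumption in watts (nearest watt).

1060 W

Energy = ₹1908.00 ÷ ₹4.5/kWh = 424 kWh
Runtime = 8 h/day × 50 days = 400 h
Power = 424 kWh ÷ 400 h = 1.06 kW = 1060 W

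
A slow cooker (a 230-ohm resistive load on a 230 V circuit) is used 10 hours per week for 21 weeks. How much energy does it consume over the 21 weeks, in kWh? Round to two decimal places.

Power = V²/R = 230²/230 = 230 W = 0.23 kW
Runtime = 10 h/week × 21 weeks = 210 h
Energy = 0.23 kW × 210 h = 48.3 kWh

48.30 kWh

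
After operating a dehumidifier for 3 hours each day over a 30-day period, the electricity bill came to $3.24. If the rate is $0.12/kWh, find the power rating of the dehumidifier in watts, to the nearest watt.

300 W

Energy = $3.24 ÷ $0.12/kWh = 27 kWh
Runtime = 3 h/day × 30 days = 90 h
Power = 27 kWh ÷ 90 h = 0.3 kW = 300 W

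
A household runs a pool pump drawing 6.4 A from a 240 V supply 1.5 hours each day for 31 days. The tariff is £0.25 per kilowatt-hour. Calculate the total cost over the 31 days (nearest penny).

Power = 6.4 A × 240 V = 1536 W = 1.536 kW
Runtime = 1.5 h/day × 31 days = 46.5 h
Energy = 1.536 kW × 46.5 h = 71.424 kWh
Cost = 71.424 kWh × £0.25/kWh = £17.86

£17.86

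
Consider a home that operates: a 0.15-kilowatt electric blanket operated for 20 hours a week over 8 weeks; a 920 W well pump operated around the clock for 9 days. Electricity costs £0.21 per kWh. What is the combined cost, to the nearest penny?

electric blanket: Runtime = 20 h/week × 8 weeks = 160 h
electric blanket: 0.15 kW × 160 h = 24 kWh
well pump: Runtime = 24 h × 9 = 216 h
well pump: 0.92 kW × 216 h = 198.72 kWh
Total energy = 222.72 kWh
Cost = 222.72 × £0.21 = £46.77

£46.77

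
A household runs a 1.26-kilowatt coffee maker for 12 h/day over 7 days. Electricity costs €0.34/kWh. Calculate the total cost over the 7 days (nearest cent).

€35.99

Runtime = 12 h/day × 7 days = 84 h
Energy = 1.26 kW × 84 h = 105.84 kWh
Cost = 105.84 kWh × €0.34/kWh = €35.99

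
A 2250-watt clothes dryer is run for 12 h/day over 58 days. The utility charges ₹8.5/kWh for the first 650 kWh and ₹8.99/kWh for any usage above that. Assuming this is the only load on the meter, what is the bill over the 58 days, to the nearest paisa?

₹13759.84

Runtime = 12 h/day × 58 days = 696 h
Energy = 2.25 kW × 696 h = 1566 kWh
Tier 1 (0–650 kWh): 650 × ₹8.5 = ₹5525
Above 650 kWh: 916 × ₹8.99 = ₹8234.84
Bill = ₹13759.84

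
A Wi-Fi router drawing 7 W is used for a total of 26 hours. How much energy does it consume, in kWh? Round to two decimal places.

Energy = 0.007 kW × 26 h = 0.182 kWh ≈ 0.18 kWh

0.18 kWh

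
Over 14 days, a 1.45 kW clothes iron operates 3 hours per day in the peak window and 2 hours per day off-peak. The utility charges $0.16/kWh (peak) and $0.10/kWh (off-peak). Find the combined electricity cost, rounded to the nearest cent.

$13.80

Peak energy = 1.45 kW × 3 h × 14 = 60.9 kWh
Off-peak energy = 1.45 kW × 2 h × 14 = 40.6 kWh
Cost = 60.9 × $0.16 + 40.6 × $0.10 = $9.744 + $4.06 = $13.80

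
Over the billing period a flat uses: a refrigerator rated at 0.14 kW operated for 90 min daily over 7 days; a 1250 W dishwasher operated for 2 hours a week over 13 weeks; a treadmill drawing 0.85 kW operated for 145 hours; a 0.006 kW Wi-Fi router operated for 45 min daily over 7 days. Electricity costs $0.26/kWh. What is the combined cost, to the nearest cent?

refrigerator: Runtime = 90 min × 7 = 630 min = 10.5 h
refrigerator: 0.14 kW × 10.5 h = 1.47 kWh
dishwasher: Runtime = 2 h/week × 13 weeks = 26 h
dishwasher: 1.25 kW × 26 h = 32.5 kWh
treadmill: 0.85 kW × 145 h = 123.25 kWh
Wi-Fi router: Runtime = 45 min × 7 = 315 min = 5.25 h
Wi-Fi router: 0.006 kW × 5.25 h = 0.0315 kWh
Total energy = 157.2515 kWh
Cost = 157.2515 × $0.26 = $40.89

$40.89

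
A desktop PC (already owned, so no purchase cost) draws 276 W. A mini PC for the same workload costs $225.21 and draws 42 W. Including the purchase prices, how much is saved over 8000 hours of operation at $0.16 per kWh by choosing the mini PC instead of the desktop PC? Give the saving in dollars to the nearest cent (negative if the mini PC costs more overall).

$74.31

desktop PC: $0.00 + (276/1000) kW × 8000 h × $0.16 = $0.00 + $353.28 = $353.28
mini PC: $225.21 + (42/1000) kW × 8000 h × $0.16 = $225.21 + $53.76 = $278.97
Saving = $353.28 − $278.97 = $74.31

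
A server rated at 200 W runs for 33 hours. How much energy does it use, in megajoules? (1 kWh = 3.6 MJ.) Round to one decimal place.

23.8 MJ

Energy = 0.2 kW × 33 h = 6.6 kWh
= 6.6 × 3.6 MJ = 23.8 MJ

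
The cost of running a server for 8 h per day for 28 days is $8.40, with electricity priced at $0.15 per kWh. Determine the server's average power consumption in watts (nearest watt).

250 W

Energy = $8.40 ÷ $0.15/kWh = 56 kWh
Runtime = 8 h/day × 28 days = 224 h
Power = 56 kWh ÷ 224 h = 0.25 kW = 250 W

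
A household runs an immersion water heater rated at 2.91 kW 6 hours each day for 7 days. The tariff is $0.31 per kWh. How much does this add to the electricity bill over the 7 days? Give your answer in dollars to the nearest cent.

Runtime = 6 h/day × 7 days = 42 h
Energy = 2.91 kW × 42 h = 122.22 kWh
Cost = 122.22 kWh × $0.31/kWh = $37.89

$37.89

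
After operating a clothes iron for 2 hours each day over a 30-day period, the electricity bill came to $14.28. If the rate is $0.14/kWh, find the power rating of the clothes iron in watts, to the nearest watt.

Energy = $14.28 ÷ $0.14/kWh = 102 kWh
Runtime = 2 h/day × 30 days = 60 h
Power = 102 kWh ÷ 60 h = 1.7 kW = 1700 W

1700 W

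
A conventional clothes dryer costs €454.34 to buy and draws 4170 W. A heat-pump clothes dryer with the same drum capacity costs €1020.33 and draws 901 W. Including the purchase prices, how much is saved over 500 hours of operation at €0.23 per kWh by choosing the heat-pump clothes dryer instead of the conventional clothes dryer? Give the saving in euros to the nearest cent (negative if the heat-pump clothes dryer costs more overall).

-€190.06

conventional clothes dryer: €454.34 + (4170/1000) kW × 500 h × €0.23 = €454.34 + €479.55 = €933.89
heat-pump clothes dryer: €1020.33 + (901/1000) kW × 500 h × €0.23 = €1020.33 + €103.615 = €1123.945
Saving = €933.89 − €1123.945 = −€190.055 → -€190.06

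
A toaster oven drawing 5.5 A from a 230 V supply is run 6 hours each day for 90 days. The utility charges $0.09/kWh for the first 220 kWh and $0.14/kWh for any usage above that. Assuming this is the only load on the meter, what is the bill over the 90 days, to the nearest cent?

$84.63

Power = 5.5 A × 230 V = 1265 W = 1.265 kW
Runtime = 6 h/day × 90 days = 540 h
Energy = 1.265 kW × 540 h = 683.1 kWh
Tier 1 (0–220 kWh): 220 × $0.09 = $19.8
Above 220 kWh: 463.1 × $0.14 = $64.834
Bill = $84.63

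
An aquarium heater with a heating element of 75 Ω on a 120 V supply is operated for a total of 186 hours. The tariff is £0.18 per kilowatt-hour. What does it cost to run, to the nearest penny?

£6.43

Power = V²/R = 120²/75 = 192 W = 0.192 kW
Energy = 0.192 kW × 186 h = 35.712 kWh
Cost = 35.712 kWh × £0.18/kWh = £6.43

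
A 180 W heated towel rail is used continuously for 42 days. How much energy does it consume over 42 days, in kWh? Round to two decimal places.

Runtime = 24 h × 42 = 1008 h
Energy = 0.18 kW × 1008 h = 181.44 kWh

181.44 kWh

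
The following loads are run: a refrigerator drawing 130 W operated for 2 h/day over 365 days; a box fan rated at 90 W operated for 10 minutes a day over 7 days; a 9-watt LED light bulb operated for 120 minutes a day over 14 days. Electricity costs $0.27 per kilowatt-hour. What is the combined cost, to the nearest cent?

refrigerator: Runtime = 2 h/day × 365 days = 730 h
refrigerator: 0.13 kW × 730 h = 94.9 kWh
box fan: Runtime = 10 min × 7 = 70 min = 1.166666… h
box fan: 0.09 kW × 1.166666… h = 0.105 kWh
LED light bulb: Runtime = 120 min × 14 = 1680 min = 28 h
LED light bulb: 0.009 kW × 28 h = 0.252 kWh
Total energy = 95.257 kWh
Cost = 95.257 × $0.27 = $25.72

$25.72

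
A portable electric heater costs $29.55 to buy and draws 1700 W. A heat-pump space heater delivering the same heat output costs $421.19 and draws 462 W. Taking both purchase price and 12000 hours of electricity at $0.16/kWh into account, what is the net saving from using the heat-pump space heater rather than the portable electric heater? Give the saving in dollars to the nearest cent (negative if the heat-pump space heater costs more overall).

$1985.32

portable electric heater: $29.55 + (1700/1000) kW × 12000 h × $0.16 = $29.55 + $3264 = $3293.55
heat-pump space heater: $421.19 + (462/1000) kW × 12000 h × $0.16 = $421.19 + $887.04 = $1308.23
Saving = $3293.55 − $1308.23 = $1985.32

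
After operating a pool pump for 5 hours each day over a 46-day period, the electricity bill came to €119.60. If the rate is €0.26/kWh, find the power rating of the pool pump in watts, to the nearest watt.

Energy = €119.60 ÷ €0.26/kWh = 460 kWh
Runtime = 5 h/day × 46 days = 230 h
Power = 460 kWh ÷ 230 h = 2 kW = 2000 W

2000 W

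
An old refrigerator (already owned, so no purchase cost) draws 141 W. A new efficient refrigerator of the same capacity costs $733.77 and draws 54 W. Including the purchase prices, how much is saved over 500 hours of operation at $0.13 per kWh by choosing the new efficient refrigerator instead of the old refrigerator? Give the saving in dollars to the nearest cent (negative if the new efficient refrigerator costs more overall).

-$728.12

old refrigerator: $0.00 + (141/1000) kW × 500 h × $0.13 = $0.00 + $9.165 = $9.165
new efficient refrigerator: $733.77 + (54/1000) kW × 500 h × $0.13 = $733.77 + $3.51 = $737.28
Saving = $9.165 − $737.28 = −$728.115 → -$728.12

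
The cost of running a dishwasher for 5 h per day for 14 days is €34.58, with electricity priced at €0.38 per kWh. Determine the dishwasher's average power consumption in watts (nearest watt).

1300 W

Energy = €34.58 ÷ €0.38/kWh = 91 kWh
Runtime = 5 h/day × 14 days = 70 h
Power = 91 kWh ÷ 70 h = 1.3 kW = 1300 W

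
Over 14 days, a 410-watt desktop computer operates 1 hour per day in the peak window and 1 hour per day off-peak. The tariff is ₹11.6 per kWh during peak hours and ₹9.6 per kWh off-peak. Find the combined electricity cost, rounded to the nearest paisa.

Peak energy = 0.41 kW × 1 h × 14 = 5.74 kWh
Off-peak energy = 0.41 kW × 1 h × 14 = 5.74 kWh
Cost = 5.74 × ₹11.6 + 5.74 × ₹9.6 = ₹66.584 + ₹55.104 = ₹121.69

₹121.69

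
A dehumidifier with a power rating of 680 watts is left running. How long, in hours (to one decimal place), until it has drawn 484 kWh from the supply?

711.8 h

Hours = 484 kWh ÷ 0.68 kW = 711.8 h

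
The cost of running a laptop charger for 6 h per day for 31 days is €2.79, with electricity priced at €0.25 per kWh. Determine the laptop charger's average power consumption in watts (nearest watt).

Energy = €2.79 ÷ €0.25/kWh = 11.16 kWh
Runtime = 6 h/day × 31 days = 186 h
Power = 11.16 kWh ÷ 186 h = 0.06 kW = 60 W

60 W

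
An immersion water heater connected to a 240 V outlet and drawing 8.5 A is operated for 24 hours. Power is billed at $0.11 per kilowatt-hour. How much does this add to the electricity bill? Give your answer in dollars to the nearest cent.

Power = 8.5 A × 240 V = 2040 W = 2.04 kW
Energy = 2.04 kW × 24 h = 48.96 kWh
Cost = 48.96 kWh × $0.11/kWh = $5.39

$5.39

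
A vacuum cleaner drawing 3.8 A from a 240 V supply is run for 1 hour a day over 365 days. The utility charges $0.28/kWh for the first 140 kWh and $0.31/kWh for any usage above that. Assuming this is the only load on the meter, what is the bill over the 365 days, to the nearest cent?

Power = 3.8 A × 240 V = 912 W = 0.912 kW
Runtime = 1 h/day × 365 days = 365 h
Energy = 0.912 kW × 365 h = 332.88 kWh
Tier 1 (0–140 kWh): 140 × $0.28 = $39.2
Above 140 kWh: 192.88 × $0.31 = $59.7928
Bill = $98.99

$98.99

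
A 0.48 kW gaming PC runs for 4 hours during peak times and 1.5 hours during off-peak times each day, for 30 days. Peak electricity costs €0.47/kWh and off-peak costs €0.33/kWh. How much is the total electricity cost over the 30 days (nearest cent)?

€34.20

Peak energy = 0.48 kW × 4 h × 30 = 57.6 kWh
Off-peak energy = 0.48 kW × 1.5 h × 30 = 21.6 kWh
Cost = 57.6 × €0.47 + 21.6 × €0.33 = €27.072 + €7.128 = €34.20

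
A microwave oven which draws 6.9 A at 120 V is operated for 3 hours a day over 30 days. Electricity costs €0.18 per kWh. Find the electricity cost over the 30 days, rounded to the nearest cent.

Power = 6.9 A × 120 V = 828 W = 0.828 kW
Runtime = 3 h/day × 30 days = 90 h
Energy = 0.828 kW × 90 h = 74.52 kWh
Cost = 74.52 kWh × €0.18/kWh = €13.41

€13.41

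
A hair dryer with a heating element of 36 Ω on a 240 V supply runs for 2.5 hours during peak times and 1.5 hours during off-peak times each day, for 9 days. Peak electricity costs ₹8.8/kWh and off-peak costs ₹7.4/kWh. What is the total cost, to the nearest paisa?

₹476.64

Power = V²/R = 240²/36 = 1600 W = 1.6 kW
Peak energy = 1.6 kW × 2.5 h × 9 = 36 kWh
Off-peak energy = 1.6 kW × 1.5 h × 9 = 21.6 kWh
Cost = 36 × ₹8.8 + 21.6 × ₹7.4 = ₹316.8 + ₹159.84 = ₹476.64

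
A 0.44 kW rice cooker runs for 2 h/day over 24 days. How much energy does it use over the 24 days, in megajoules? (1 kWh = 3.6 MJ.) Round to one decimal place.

Runtime = 2 h/day × 24 days = 48 h
Energy = 0.44 kW × 48 h = 21.12 kWh
= 21.12 × 3.6 MJ = 76.0 MJ

76.0 MJ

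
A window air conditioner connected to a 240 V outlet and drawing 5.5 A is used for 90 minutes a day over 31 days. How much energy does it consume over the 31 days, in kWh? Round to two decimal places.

Power = 5.5 A × 240 V = 1320 W = 1.32 kW
Runtime = 90 min × 31 = 2790 min = 46.5 h
Energy = 1.32 kW × 46.5 h = 61.38 kWh

61.38 kWh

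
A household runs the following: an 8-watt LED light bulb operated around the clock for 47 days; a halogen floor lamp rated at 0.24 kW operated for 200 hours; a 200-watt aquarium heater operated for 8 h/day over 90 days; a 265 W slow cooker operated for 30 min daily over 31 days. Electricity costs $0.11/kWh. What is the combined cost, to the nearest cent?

LED light bulb: Runtime = 24 h × 47 = 1128 h
LED light bulb: 0.008 kW × 1128 h = 9.024 kWh
halogen floor lamp: 0.24 kW × 200 h = 48 kWh
aquarium heater: Runtime = 8 h/day × 90 days = 720 h
aquarium heater: 0.2 kW × 720 h = 144 kWh
slow cooker: Runtime = 30 min × 31 = 930 min = 15.5 h
slow cooker: 0.265 kW × 15.5 h = 4.1075 kWh
Total energy = 205.1315 kWh
Cost = 205.1315 × $0.11 = $22.56

$22.56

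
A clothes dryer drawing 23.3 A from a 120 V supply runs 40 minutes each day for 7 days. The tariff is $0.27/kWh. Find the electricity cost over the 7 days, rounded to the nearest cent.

$3.52

Power = 23.3 A × 120 V = 2796 W = 2.796 kW
Runtime = 40 min × 7 = 280 min = 4.666666… h
Energy = 2.796 kW × 4.666666… h = 13.048 kWh
Cost = 13.048 kWh × $0.27/kWh = $3.52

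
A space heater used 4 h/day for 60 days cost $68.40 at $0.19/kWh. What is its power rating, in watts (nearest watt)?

1500 W

Energy = $68.40 ÷ $0.19/kWh = 360 kWh
Runtime = 4 h/day × 60 days = 240 h
Power = 360 kWh ÷ 240 h = 1.5 kW = 1500 W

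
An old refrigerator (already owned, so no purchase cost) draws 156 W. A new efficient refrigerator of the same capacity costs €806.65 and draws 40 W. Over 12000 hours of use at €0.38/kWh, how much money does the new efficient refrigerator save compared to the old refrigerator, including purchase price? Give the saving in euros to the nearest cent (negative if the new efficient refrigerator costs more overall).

-€277.69

old refrigerator: €0.00 + (156/1000) kW × 12000 h × €0.38 = €0.00 + €711.36 = €711.36
new efficient refrigerator: €806.65 + (40/1000) kW × 12000 h × €0.38 = €806.65 + €182.4 = €989.05
Saving = €711.36 − €989.05 = −€277.69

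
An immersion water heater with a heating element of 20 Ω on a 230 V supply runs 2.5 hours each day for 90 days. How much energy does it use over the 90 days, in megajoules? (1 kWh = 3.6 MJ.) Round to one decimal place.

2142.5 MJ

Power = V²/R = 230²/20 = 2645 W = 2.645 kW
Runtime = 2.5 h/day × 90 days = 225 h
Energy = 2.645 kW × 225 h = 595.125 kWh
= 595.125 × 3.6 MJ = 2142.5 MJ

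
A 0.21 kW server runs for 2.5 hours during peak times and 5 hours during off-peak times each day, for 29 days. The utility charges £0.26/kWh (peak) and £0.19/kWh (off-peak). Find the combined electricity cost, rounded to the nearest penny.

£9.74

Peak energy = 0.21 kW × 2.5 h × 29 = 15.225 kWh
Off-peak energy = 0.21 kW × 5 h × 29 = 30.45 kWh
Cost = 15.225 × £0.26 + 30.45 × £0.19 = £3.9585 + £5.7855 = £9.74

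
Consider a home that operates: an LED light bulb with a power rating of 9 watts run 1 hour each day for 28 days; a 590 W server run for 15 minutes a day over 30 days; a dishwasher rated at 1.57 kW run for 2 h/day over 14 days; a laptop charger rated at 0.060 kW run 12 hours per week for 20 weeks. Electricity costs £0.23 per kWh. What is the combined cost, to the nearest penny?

£14.50

LED light bulb: Runtime = 1 h/day × 28 days = 28 h
LED light bulb: 0.009 kW × 28 h = 0.252 kWh
server: Runtime = 15 min × 30 = 450 min = 7.5 h
server: 0.59 kW × 7.5 h = 4.425 kWh
dishwasher: Runtime = 2 h/day × 14 days = 28 h
dishwasher: 1.57 kW × 28 h = 43.96 kWh
laptop charger: Runtime = 12 h/week × 20 weeks = 240 h
laptop charger: 0.06 kW × 240 h = 14.4 kWh
Total energy = 63.037 kWh
Cost = 63.037 × £0.23 = £14.50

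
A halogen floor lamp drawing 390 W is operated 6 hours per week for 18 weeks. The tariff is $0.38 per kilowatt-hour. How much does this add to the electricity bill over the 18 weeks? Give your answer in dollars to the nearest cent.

Runtime = 6 h/week × 18 weeks = 108 h
Energy = 0.39 kW × 108 h = 42.12 kWh
Cost = 42.12 kWh × $0.38/kWh = $16.01

$16.01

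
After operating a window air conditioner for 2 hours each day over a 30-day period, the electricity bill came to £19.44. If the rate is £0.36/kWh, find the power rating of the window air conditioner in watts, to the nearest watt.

900 W

Energy = £19.44 ÷ £0.36/kWh = 54 kWh
Runtime = 2 h/day × 30 days = 60 h
Power = 54 kWh ÷ 60 h = 0.9 kW = 900 W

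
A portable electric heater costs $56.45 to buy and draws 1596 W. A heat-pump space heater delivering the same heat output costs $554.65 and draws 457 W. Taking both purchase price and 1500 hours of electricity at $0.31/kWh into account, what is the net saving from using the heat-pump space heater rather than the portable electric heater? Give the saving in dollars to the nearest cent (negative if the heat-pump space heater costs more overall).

$31.44

portable electric heater: $56.45 + (1596/1000) kW × 1500 h × $0.31 = $56.45 + $742.14 = $798.59
heat-pump space heater: $554.65 + (457/1000) kW × 1500 h × $0.31 = $554.65 + $212.505 = $767.155
Saving = $798.59 − $767.155 = $31.435 → $31.44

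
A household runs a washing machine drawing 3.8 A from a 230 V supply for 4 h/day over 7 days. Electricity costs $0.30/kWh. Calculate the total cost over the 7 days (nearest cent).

$7.34

Power = 3.8 A × 230 V = 874 W = 0.874 kW
Runtime = 4 h/day × 7 days = 28 h
Energy = 0.874 kW × 28 h = 24.472 kWh
Cost = 24.472 kWh × $0.30/kWh = $7.34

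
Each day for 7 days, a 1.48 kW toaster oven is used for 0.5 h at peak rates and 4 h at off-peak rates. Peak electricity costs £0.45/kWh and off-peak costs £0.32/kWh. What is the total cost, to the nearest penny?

£15.59

Peak energy = 1.48 kW × 0.5 h × 7 = 5.18 kWh
Off-peak energy = 1.48 kW × 4 h × 7 = 41.44 kWh
Cost = 5.18 × £0.45 + 41.44 × £0.32 = £2.331 + £13.2608 = £15.59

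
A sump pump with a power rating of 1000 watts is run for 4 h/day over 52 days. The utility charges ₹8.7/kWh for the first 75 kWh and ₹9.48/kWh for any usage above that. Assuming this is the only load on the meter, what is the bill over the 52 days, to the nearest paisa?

Runtime = 4 h/day × 52 days = 208 h
Energy = 1 kW × 208 h = 208 kWh
Tier 1 (0–75 kWh): 75 × ₹8.7 = ₹652.5
Above 75 kWh: 133 × ₹9.48 = ₹1260.84
Bill = ₹1913.34

₹1913.34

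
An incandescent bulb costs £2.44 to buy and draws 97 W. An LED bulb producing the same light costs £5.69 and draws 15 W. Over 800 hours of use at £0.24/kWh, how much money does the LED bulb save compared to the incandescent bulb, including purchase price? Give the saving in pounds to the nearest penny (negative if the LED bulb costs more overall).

incandescent bulb: £2.44 + (97/1000) kW × 800 h × £0.24 = £2.44 + £18.624 = £21.064
LED bulb: £5.69 + (15/1000) kW × 800 h × £0.24 = £5.69 + £2.88 = £8.57
Saving = £21.064 − £8.57 = £12.494 → £12.49

£12.49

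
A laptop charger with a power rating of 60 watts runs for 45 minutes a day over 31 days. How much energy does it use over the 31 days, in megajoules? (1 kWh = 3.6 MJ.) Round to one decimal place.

Runtime = 45 min × 31 = 1395 min = 23.25 h
Energy = 0.06 kW × 23.25 h = 1.395 kWh
= 1.395 × 3.6 MJ = 5.0 MJ

5.0 MJ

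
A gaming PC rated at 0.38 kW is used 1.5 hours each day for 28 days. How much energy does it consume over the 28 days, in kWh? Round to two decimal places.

15.96 kWh

Runtime = 1.5 h/day × 28 days = 42 h
Energy = 0.38 kW × 42 h = 15.96 kWh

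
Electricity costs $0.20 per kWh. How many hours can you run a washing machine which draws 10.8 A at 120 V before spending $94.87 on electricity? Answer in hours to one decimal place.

366.0 h

Power = 10.8 A × 120 V = 1296 W = 1.296 kW
Energy available = $94.87 ÷ $0.20/kWh = 474.35 kWh
Hours = 474.35 kWh ÷ 1.296 kW = 366.0 h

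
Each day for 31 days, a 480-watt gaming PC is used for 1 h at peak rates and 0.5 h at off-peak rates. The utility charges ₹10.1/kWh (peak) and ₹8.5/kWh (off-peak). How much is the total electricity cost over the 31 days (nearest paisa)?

Peak energy = 0.48 kW × 1 h × 31 = 14.88 kWh
Off-peak energy = 0.48 kW × 0.5 h × 31 = 7.44 kWh
Cost = 14.88 × ₹10.1 + 7.44 × ₹8.5 = ₹150.288 + ₹63.24 = ₹213.53

₹213.53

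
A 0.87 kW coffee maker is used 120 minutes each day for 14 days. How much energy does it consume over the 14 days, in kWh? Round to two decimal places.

24.36 kWh

Runtime = 120 min × 14 = 1680 min = 28 h
Energy = 0.87 kW × 28 h = 24.36 kWh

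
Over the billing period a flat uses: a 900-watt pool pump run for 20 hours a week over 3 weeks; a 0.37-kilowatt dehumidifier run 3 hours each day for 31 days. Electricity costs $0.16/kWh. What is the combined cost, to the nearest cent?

$14.15

pool pump: Runtime = 20 h/week × 3 weeks = 60 h
pool pump: 0.9 kW × 60 h = 54 kWh
dehumidifier: Runtime = 3 h/day × 31 days = 93 h
dehumidifier: 0.37 kW × 93 h = 34.41 kWh
Total energy = 88.41 kWh
Cost = 88.41 × $0.16 = $14.15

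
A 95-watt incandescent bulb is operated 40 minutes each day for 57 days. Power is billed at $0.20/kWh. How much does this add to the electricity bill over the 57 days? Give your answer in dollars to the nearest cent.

$0.72

Runtime = 40 min × 57 = 2280 min = 38 h
Energy = 0.095 kW × 38 h = 3.61 kWh
Cost = 3.61 kWh × $0.20/kWh = $0.72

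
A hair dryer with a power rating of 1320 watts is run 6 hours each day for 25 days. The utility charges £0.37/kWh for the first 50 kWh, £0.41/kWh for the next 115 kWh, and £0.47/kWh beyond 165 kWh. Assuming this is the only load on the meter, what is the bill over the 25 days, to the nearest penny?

Runtime = 6 h/day × 25 days = 150 h
Energy = 1.32 kW × 150 h = 198 kWh
Tier 1 (0–50 kWh): 50 × £0.37 = £18.5
Tier 2 (50–165 kWh): 115 × £0.41 = £47.15
Above 165 kWh: 33 × £0.47 = £15.51
Bill = £81.16

£81.16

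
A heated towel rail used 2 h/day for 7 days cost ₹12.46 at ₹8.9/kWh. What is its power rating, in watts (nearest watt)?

Energy = ₹12.46 ÷ ₹8.9/kWh = 1.4 kWh
Runtime = 2 h/day × 7 days = 14 h
Power = 1.4 kWh ÷ 14 h = 0.1 kW = 100 W

100 W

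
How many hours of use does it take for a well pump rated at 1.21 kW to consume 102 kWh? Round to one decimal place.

84.3 h

Hours = 102 kWh ÷ 1.21 kW = 84.3 h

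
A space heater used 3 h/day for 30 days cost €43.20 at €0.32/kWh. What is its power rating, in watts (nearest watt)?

Energy = €43.20 ÷ €0.32/kWh = 135 kWh
Runtime = 3 h/day × 30 days = 90 h
Power = 135 kWh ÷ 90 h = 1.5 kW = 1500 W

1500 W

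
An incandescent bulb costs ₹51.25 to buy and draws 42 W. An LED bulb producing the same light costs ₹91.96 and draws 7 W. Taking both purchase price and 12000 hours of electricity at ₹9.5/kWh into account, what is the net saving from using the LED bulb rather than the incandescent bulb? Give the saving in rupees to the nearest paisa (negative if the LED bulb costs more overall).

₹3949.29

incandescent bulb: ₹51.25 + (42/1000) kW × 12000 h × ₹9.5 = ₹51.25 + ₹4788 = ₹4839.25
LED bulb: ₹91.96 + (7/1000) kW × 12000 h × ₹9.5 = ₹91.96 + ₹798 = ₹889.96
Saving = ₹4839.25 − ₹889.96 = ₹3949.29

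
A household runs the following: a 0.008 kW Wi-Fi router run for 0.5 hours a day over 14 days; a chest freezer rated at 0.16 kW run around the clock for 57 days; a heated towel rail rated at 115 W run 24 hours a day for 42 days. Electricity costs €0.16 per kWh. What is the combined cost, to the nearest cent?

€53.58

Wi-Fi router: Runtime = 0.5 h/day × 14 days = 7 h
Wi-Fi router: 0.008 kW × 7 h = 0.056 kWh
chest freezer: Runtime = 24 h × 57 = 1368 h
chest freezer: 0.16 kW × 1368 h = 218.88 kWh
heated towel rail: Runtime = 24 h × 42 = 1008 h
heated towel rail: 0.115 kW × 1008 h = 115.92 kWh
Total energy = 334.856 kWh
Cost = 334.856 × €0.16 = €53.58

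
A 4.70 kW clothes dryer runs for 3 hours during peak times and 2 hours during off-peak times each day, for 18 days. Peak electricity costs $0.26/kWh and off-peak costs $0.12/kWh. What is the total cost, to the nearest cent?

$86.29

Peak energy = 4.7 kW × 3 h × 18 = 253.8 kWh
Off-peak energy = 4.7 kW × 2 h × 18 = 169.2 kWh
Cost = 253.8 × $0.26 + 169.2 × $0.12 = $65.988 + $20.304 = $86.29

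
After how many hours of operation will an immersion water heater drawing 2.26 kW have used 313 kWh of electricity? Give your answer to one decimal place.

Hours = 313 kWh ÷ 2.26 kW = 138.5 h

138.5 h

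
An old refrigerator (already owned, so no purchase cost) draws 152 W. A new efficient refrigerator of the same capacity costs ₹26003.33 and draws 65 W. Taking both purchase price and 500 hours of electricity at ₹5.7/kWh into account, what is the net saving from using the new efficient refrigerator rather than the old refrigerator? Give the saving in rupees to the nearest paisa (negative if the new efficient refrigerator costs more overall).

old refrigerator: ₹0.00 + (152/1000) kW × 500 h × ₹5.7 = ₹0.00 + ₹433.2 = ₹433.2
new efficient refrigerator: ₹26003.33 + (65/1000) kW × 500 h × ₹5.7 = ₹26003.33 + ₹185.25 = ₹26188.58
Saving = ₹433.2 − ₹26188.58 = −₹25755.38

-₹25755.38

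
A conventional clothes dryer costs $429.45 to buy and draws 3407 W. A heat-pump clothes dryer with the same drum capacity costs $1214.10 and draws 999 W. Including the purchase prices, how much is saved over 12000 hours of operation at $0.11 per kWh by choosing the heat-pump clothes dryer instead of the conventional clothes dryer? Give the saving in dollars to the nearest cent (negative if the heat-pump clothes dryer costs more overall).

conventional clothes dryer: $429.45 + (3407/1000) kW × 12000 h × $0.11 = $429.45 + $4497.24 = $4926.69
heat-pump clothes dryer: $1214.10 + (999/1000) kW × 12000 h × $0.11 = $1214.10 + $1318.68 = $2532.78
Saving = $4926.69 − $2532.78 = $2393.91

$2393.91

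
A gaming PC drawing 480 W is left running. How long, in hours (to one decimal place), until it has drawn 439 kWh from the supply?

914.6 h

Hours = 439 kWh ÷ 0.48 kW = 914.6 h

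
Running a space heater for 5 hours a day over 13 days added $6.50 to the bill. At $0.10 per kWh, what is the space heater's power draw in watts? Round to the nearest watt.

1000 W

Energy = $6.50 ÷ $0.10/kWh = 65 kWh
Runtime = 5 h/day × 13 days = 65 h
Power = 65 kWh ÷ 65 h = 1 kW = 1000 W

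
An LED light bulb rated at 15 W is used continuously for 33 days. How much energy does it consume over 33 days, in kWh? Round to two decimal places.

11.88 kWh

Runtime = 24 h × 33 = 792 h
Energy = 0.015 kW × 792 h = 11.88 kWh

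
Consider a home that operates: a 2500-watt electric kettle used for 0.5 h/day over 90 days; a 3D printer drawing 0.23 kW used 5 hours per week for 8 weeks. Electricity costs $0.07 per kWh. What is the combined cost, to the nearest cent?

electric kettle: Runtime = 0.5 h/day × 90 days = 45 h
electric kettle: 2.5 kW × 45 h = 112.5 kWh
3D printer: Runtime = 5 h/week × 8 weeks = 40 h
3D printer: 0.23 kW × 40 h = 9.2 kWh
Total energy = 121.7 kWh
Cost = 121.7 × $0.07 = $8.52

$8.52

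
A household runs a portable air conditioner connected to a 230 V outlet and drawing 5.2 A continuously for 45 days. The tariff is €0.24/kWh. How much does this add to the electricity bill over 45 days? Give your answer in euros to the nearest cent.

Power = 5.2 A × 230 V = 1196 W = 1.196 kW
Runtime = 24 h × 45 = 1080 h
Energy = 1.196 kW × 1080 h = 1291.68 kWh
Cost = 1291.68 kWh × €0.24/kWh = €310.00

€310.00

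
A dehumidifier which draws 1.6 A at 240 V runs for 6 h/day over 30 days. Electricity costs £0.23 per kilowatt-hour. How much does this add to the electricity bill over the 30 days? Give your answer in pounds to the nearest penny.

£15.90

Power = 1.6 A × 240 V = 384 W = 0.384 kW
Runtime = 6 h/day × 30 days = 180 h
Energy = 0.384 kW × 180 h = 69.12 kWh
Cost = 69.12 kWh × £0.23/kWh = £15.90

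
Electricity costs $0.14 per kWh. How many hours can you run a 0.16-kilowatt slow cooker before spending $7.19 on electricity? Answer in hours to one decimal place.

321.0 h

Energy available = $7.19 ÷ $0.14/kWh = 51.3571 kWh
Hours = 51.3571 kWh ÷ 0.16 kW = 321.0 h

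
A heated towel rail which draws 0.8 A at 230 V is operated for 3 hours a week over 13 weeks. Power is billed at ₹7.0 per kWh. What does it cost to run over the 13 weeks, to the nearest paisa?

Power = 0.8 A × 230 V = 184 W = 0.184 kW
Runtime = 3 h/week × 13 weeks = 39 h
Energy = 0.184 kW × 39 h = 7.176 kWh
Cost = 7.176 kWh × ₹7.0/kWh = ₹50.23

₹50.23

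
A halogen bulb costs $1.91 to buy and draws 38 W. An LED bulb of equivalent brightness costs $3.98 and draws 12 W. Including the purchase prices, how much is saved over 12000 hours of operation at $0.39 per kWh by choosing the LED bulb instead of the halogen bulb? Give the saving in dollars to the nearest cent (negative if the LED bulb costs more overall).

halogen bulb: $1.91 + (38/1000) kW × 12000 h × $0.39 = $1.91 + $177.84 = $179.75
LED bulb: $3.98 + (12/1000) kW × 12000 h × $0.39 = $3.98 + $56.16 = $60.14
Saving = $179.75 − $60.14 = $119.61

$119.61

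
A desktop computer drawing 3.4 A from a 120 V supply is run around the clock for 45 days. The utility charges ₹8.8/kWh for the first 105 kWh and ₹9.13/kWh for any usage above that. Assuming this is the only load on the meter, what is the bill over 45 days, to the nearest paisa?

₹3988.39

Power = 3.4 A × 120 V = 408 W = 0.408 kW
Runtime = 24 h × 45 = 1080 h
Energy = 0.408 kW × 1080 h = 440.64 kWh
Tier 1 (0–105 kWh): 105 × ₹8.8 = ₹924
Above 105 kWh: 335.64 × ₹9.13 = ₹3064.3932
Bill = ₹3988.39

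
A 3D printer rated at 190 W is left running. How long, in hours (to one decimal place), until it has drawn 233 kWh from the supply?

Hours = 233 kWh ÷ 0.19 kW = 1226.3 h

1226.3 h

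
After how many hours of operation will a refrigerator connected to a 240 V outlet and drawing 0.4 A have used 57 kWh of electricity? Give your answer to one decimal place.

593.8 h

Power = 0.4 A × 240 V = 96 W = 0.096 kW
Hours = 57 kWh ÷ 0.096 kW = 593.8 h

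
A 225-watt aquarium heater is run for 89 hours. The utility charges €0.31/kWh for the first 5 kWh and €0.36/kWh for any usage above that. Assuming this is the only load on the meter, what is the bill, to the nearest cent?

€6.96

Energy = 0.225 kW × 89 h = 20.025 kWh
Tier 1 (0–5 kWh): 5 × €0.31 = €1.55
Above 5 kWh: 15.025 × €0.36 = €5.409
Bill = €6.96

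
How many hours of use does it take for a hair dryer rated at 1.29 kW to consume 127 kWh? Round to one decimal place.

98.4 h

Hours = 127 kWh ÷ 1.29 kW = 98.4 h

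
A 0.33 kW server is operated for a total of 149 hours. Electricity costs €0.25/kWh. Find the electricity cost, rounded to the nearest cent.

€12.29

Energy = 0.33 kW × 149 h = 49.17 kWh
Cost = 49.17 kWh × €0.25/kWh = €12.29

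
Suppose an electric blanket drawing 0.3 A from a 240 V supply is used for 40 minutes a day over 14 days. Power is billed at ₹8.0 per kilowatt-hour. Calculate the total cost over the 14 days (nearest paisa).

₹5.38

Power = 0.3 A × 240 V = 72 W = 0.072 kW
Runtime = 40 min × 14 = 560 min = 9.333333… h
Energy = 0.072 kW × 9.333333… h = 0.672 kWh
Cost = 0.672 kWh × ₹8.0/kWh = ₹5.38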